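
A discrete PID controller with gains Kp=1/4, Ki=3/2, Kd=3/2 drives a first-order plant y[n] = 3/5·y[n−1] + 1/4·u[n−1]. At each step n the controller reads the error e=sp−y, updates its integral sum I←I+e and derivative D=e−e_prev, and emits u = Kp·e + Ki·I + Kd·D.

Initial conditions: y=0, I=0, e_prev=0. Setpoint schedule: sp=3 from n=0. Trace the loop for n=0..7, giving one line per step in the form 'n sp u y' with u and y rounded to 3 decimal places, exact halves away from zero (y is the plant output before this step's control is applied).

0 3 9.750 0.000
1 3 1.828 2.438
2 3 8.012 1.920
3 3 4.841 3.155
4 3 6.629 3.103
5 3 5.045 3.519
6 3 5.366 3.373
7 3 4.612 3.365

(exact arithmetic carried between steps; '≈' marks a value shown rounded to 6 d.p. or computed from one; I and e_prev carry over from the previous line; the table rounds u and y to 3 d.p., halves away from zero)
n=0: y=0, sp=3, e=sp−y=3; I=3, D=e−e_prev=3; u=1/4·3+3/2·3+3/2·3=9.75; next y=3/5·0+1/4·9.75=2.4375
n=1: y=2.4375, sp=3, e=sp−y=0.5625; I=3.5625, D=e−e_prev=-2.4375; u=1/4·0.5625+3/2·3.5625+3/2·(-2.4375)=1.828125; next y=3/5·2.4375+1/4·1.828125≈1.919531
n=2: y≈1.919531, sp=3, e=sp−y≈1.080469; I≈4.642969, D=e−e_prev≈0.517969; u=1/4·1.080469+3/2·4.642969+3/2·0.517969≈8.011523; next y=3/5·1.919531+1/4·8.011523≈3.154600
n=3: y≈3.154600, sp=3, e=sp−y≈-0.154600; I≈4.488369, D=e−e_prev≈-1.235068; u=1/4·(-0.154600)+3/2·4.488369+3/2·(-1.235068)≈4.841301; next y=3/5·3.154600+1/4·4.841301≈3.103085
n=4: y≈3.103085, sp=3, e=sp−y≈-0.103085; I≈4.385284, D=e−e_prev≈0.051515; u=1/4·(-0.103085)+3/2·4.385284+3/2·0.051515≈6.629427; next y=3/5·3.103085+1/4·6.629427≈3.519208
n=5: y≈3.519208, sp=3, e=sp−y≈-0.519208; I≈3.866076, D=e−e_prev≈-0.416123; u=1/4·(-0.519208)+3/2·3.866076+3/2·(-0.416123)≈5.045129; next y=3/5·3.519208+1/4·5.045129≈3.372807
n=6: y≈3.372807, sp=3, e=sp−y≈-0.372807; I≈3.493270, D=e−e_prev≈0.146401; u=1/4·(-0.372807)+3/2·3.493270+3/2·0.146401≈5.366304; next y=3/5·3.372807+1/4·5.366304≈3.365260
n=7: y≈3.365260, sp=3, e=sp−y≈-0.365260; I≈3.128009, D=e−e_prev≈0.007547; u=1/4·(-0.365260)+3/2·3.128009+3/2·0.007547≈4.612019; next y=3/5·3.365260+1/4·4.612019≈3.172161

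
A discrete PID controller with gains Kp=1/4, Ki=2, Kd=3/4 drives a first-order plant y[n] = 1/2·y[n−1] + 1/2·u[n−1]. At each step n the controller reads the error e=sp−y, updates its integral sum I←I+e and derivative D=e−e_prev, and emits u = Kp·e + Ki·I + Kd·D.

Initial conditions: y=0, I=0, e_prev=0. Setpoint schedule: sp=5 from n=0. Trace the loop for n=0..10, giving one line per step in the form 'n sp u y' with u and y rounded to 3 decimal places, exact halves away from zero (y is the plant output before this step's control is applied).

(exact arithmetic carried between steps; '≈' marks a value shown rounded to 6 d.p. or computed from one; I and e_prev carry over from the previous line; the table rounds u and y to 3 d.p., halves away from zero)
n=0: y=0, sp=5, e=sp−y=5; I=5, D=e−e_prev=5; u=1/4·5+2·5+3/4·5=15; next y=1/2·0+1/2·15=7.5
n=1: y=7.5, sp=5, e=sp−y=-2.5; I=2.5, D=e−e_prev=-7.5; u=1/4·(-2.5)+2·2.5+3/4·(-7.5)=-1.25; next y=1/2·7.5+1/2·(-1.25)=3.125
n=2: y=3.125, sp=5, e=sp−y=1.875; I=4.375, D=e−e_prev=4.375; u=1/4·1.875+2·4.375+3/4·4.375=12.5; next y=1/2·3.125+1/2·12.5=7.8125
n=3: y=7.8125, sp=5, e=sp−y=-2.8125; I=1.5625, D=e−e_prev=-4.6875; u=1/4·(-2.8125)+2·1.5625+3/4·(-4.6875)=-1.09375; next y=1/2·7.8125+1/2·(-1.09375)=3.359375
n=4: y=3.359375, sp=5, e=sp−y=1.640625; I=3.203125, D=e−e_prev=4.453125; u=1/4·1.640625+2·3.203125+3/4·4.453125=10.15625; next y=1/2·3.359375+1/2·10.15625≈6.757813
n=5: y≈6.757813, sp=5, e=sp−y≈-1.757813; I≈1.445313, D=e−e_prev≈-3.398438; u=1/4·(-1.757813)+2·1.445313+3/4·(-3.398438)≈-0.097656; next y=1/2·6.757813+1/2·(-0.097656)≈3.330078
n=6: y≈3.330078, sp=5, e=sp−y≈1.669922; I≈3.115234, D=e−e_prev≈3.427734; u=1/4·1.669922+2·3.115234+3/4·3.427734≈9.21875; next y=1/2·3.330078+1/2·9.21875≈6.274414
n=7: y≈6.274414, sp=5, e=sp−y≈-1.274414; I≈1.840820, D=e−e_prev≈-2.944336; u=1/4·(-1.274414)+2·1.840820+3/4·(-2.944336)≈1.154785; next y=1/2·6.274414+1/2·1.154785≈3.714600
n=8: y≈3.714600, sp=5, e=sp−y≈1.285400; I≈3.126221, D=e−e_prev≈2.559814; u=1/4·1.285400+2·3.126221+3/4·2.559814≈8.493652; next y=1/2·3.714600+1/2·8.493652≈6.104126
n=9: y≈6.104126, sp=5, e=sp−y≈-1.104126; I≈2.022095, D=e−e_prev≈-2.389526; u=1/4·(-1.104126)+2·2.022095+3/4·(-2.389526)≈1.976013; next y=1/2·6.104126+1/2·1.976013≈4.040070
n=10: y≈4.040070, sp=5, e=sp−y≈0.959930; I≈2.982025, D=e−e_prev≈2.064056; u=1/4·0.959930+2·2.982025+3/4·2.064056≈7.752075; next y=1/2·4.040070+1/2·7.752075≈5.896072

0 5 15.000 0.000
1 5 -1.250 7.500
2 5 12.500 3.125
3 5 -1.094 7.813
4 5 10.156 3.359
5 5 -0.098 6.758
6 5 9.219 3.330
7 5 1.155 6.274
8 5 8.494 3.715
9 5 1.976 6.104
10 5 7.752 4.040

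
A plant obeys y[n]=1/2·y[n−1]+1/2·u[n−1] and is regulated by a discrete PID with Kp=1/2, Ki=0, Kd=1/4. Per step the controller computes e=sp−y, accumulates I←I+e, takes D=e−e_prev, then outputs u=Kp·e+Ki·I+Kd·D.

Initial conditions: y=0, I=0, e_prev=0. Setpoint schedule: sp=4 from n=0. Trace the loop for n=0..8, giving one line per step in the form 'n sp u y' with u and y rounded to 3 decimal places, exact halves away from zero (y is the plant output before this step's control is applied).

0 4 3.000 0.000
1 4 0.875 1.500
2 4 1.484 1.188
3 4 1.295 1.336
4 4 1.347 1.315
5 4 1.330 1.331
6 4 1.335 1.331
7 4 1.333 1.333
8 4 1.333 1.333

(exact arithmetic carried between steps; '≈' marks a value shown rounded to 6 d.p. or computed from one; I and e_prev carry over from the previous line; the table rounds u and y to 3 d.p., halves away from zero)
n=0: y=0, sp=4, e=sp−y=4; I=4, D=e−e_prev=4; u=1/2·4+0·4+1/4·4=3; next y=1/2·0+1/2·3=1.5
n=1: y=1.5, sp=4, e=sp−y=2.5; I=6.5, D=e−e_prev=-1.5; u=1/2·2.5+0·6.5+1/4·(-1.5)=0.875; next y=1/2·1.5+1/2·0.875=1.1875
n=2: y=1.1875, sp=4, e=sp−y=2.8125; I=9.3125, D=e−e_prev=0.3125; u=1/2·2.8125+0·9.3125+1/4·0.3125=1.484375; next y=1/2·1.1875+1/2·1.484375≈1.335938
n=3: y≈1.335938, sp=4, e=sp−y≈2.664063; I≈11.976563, D=e−e_prev≈-0.148438; u=1/2·2.664063+0·11.976563+1/4·(-0.148438)≈1.294922; next y=1/2·1.335938+1/2·1.294922≈1.315430
n=4: y≈1.315430, sp=4, e=sp−y≈2.684570; I≈14.661133, D=e−e_prev≈0.020508; u=1/2·2.684570+0·14.661133+1/4·0.020508≈1.347412; next y=1/2·1.315430+1/2·1.347412≈1.331421
n=5: y≈1.331421, sp=4, e=sp−y≈2.668579; I≈17.329712, D=e−e_prev≈-0.015991; u=1/2·2.668579+0·17.329712+1/4·(-0.015991)≈1.330292; next y=1/2·1.331421+1/2·1.330292≈1.330856
n=6: y≈1.330856, sp=4, e=sp−y≈2.669144; I≈19.998856, D=e−e_prev≈0.000565; u=1/2·2.669144+0·19.998856+1/4·0.000565≈1.334713; next y=1/2·1.330856+1/2·1.334713≈1.332785
n=7: y≈1.332785, sp=4, e=sp−y≈2.667215; I≈22.666071, D=e−e_prev≈-0.001928; u=1/2·2.667215+0·22.666071+1/4·(-0.001928)≈1.333126; next y=1/2·1.332785+1/2·1.333126≈1.332955
n=8: y≈1.332955, sp=4, e=sp−y≈2.667045; I≈25.333116, D=e−e_prev≈-0.000170; u=1/2·2.667045+0·25.333116+1/4·(-0.000170)≈1.333480; next y=1/2·1.332955+1/2·1.333480≈1.333217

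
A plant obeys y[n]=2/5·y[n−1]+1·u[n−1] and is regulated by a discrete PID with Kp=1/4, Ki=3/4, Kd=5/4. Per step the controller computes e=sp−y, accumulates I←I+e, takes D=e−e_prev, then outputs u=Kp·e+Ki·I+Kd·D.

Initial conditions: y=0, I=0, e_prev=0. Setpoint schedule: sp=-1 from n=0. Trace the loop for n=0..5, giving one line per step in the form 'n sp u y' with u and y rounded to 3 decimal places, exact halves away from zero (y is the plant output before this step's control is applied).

0 -1 -2.250 0.000
1 -1 3.313 -2.250
2 -1 -9.053 2.413
3 -1 17.842 -8.088
4 -1 -41.031 14.607
5 -1 87.672 -35.188

(exact arithmetic carried between steps; '≈' marks a value shown rounded to 6 d.p. or computed from one; I and e_prev carry over from the previous line; the table rounds u and y to 3 d.p., halves away from zero)
n=0: y=0, sp=-1, e=sp−y=-1; I=-1, D=e−e_prev=-1; u=1/4·(-1)+3/4·(-1)+5/4·(-1)=-2.25; next y=2/5·0+1·(-2.25)=-2.25
n=1: y=-2.25, sp=-1, e=sp−y=1.25; I=0.25, D=e−e_prev=2.25; u=1/4·1.25+3/4·0.25+5/4·2.25=3.3125; next y=2/5·(-2.25)+1·3.3125=2.4125
n=2: y=2.4125, sp=-1, e=sp−y=-3.4125; I=-3.1625, D=e−e_prev=-4.6625; u=1/4·(-3.4125)+3/4·(-3.1625)+5/4·(-4.6625)=-9.053125; next y=2/5·2.4125+1·(-9.053125)=-8.088125
n=3: y=-8.088125, sp=-1, e=sp−y=7.088125; I=3.925625, D=e−e_prev=10.500625; u=1/4·7.088125+3/4·3.925625+5/4·10.500625≈17.842031; next y=2/5·(-8.088125)+1·17.842031≈14.606781
n=4: y≈14.606781, sp=-1, e=sp−y≈-15.606781; I≈-11.681156, D=e−e_prev≈-22.694906; u=1/4·(-15.606781)+3/4·(-11.681156)+5/4·(-22.694906)≈-41.031195; next y=2/5·14.606781+1·(-41.031195)≈-35.188483
n=5: y≈-35.188483, sp=-1, e=sp−y≈34.188483; I≈22.507327, D=e−e_prev≈49.795264; u=1/4·34.188483+3/4·22.507327+5/4·49.795264≈87.671696; next y=2/5·(-35.188483)+1·87.671696≈73.596303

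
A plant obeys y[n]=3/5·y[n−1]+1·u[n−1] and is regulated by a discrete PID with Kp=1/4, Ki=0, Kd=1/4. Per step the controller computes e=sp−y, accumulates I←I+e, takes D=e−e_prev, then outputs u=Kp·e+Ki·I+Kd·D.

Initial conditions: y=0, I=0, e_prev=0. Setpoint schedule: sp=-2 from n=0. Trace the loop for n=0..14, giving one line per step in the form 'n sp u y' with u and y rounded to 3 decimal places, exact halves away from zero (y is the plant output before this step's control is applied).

(exact arithmetic carried between steps; '≈' marks a value shown rounded to 6 d.p. or computed from one; I and e_prev carry over from the previous line; the table rounds u and y to 3 d.p., halves away from zero)
n=0: y=0, sp=-2, e=sp−y=-2; I=-2, D=e−e_prev=-2; u=1/4·(-2)+0·(-2)+1/4·(-2)=-1; next y=3/5·0+1·(-1)=-1
n=1: y=-1, sp=-2, e=sp−y=-1; I=-3, D=e−e_prev=1; u=1/4·(-1)+0·(-3)+1/4·1=0; next y=3/5·(-1)+1·0=-0.6
n=2: y=-0.6, sp=-2, e=sp−y=-1.4; I=-4.4, D=e−e_prev=-0.4; u=1/4·(-1.4)+0·(-4.4)+1/4·(-0.4)=-0.45; next y=3/5·(-0.6)+1·(-0.45)=-0.81
n=3: y=-0.81, sp=-2, e=sp−y=-1.19; I=-5.59, D=e−e_prev=0.21; u=1/4·(-1.19)+0·(-5.59)+1/4·0.21=-0.245; next y=3/5·(-0.81)+1·(-0.245)=-0.731
n=4: y=-0.731, sp=-2, e=sp−y=-1.269; I=-6.859, D=e−e_prev=-0.079; u=1/4·(-1.269)+0·(-6.859)+1/4·(-0.079)=-0.337; next y=3/5·(-0.731)+1·(-0.337)=-0.7756
n=5: y=-0.7756, sp=-2, e=sp−y=-1.2244; I=-8.0834, D=e−e_prev=0.0446; u=1/4·(-1.2244)+0·(-8.0834)+1/4·0.0446=-0.29495; next y=3/5·(-0.7756)+1·(-0.29495)=-0.76031
n=6: y=-0.76031, sp=-2, e=sp−y=-1.23969; I=-9.32309, D=e−e_prev=-0.01529; u=1/4·(-1.23969)+0·(-9.32309)+1/4·(-0.01529)=-0.313745; next y=3/5·(-0.76031)+1·(-0.313745)=-0.769931
n=7: y=-0.769931, sp=-2, e=sp−y=-1.230069; I=-10.553159, D=e−e_prev=0.009621; u=1/4·(-1.230069)+0·(-10.553159)+1/4·0.009621=-0.305112; next y=3/5·(-0.769931)+1·(-0.305112)≈-0.767071
n=8: y≈-0.767071, sp=-2, e=sp−y≈-1.232929; I≈-11.786088, D=e−e_prev≈-0.002860; u=1/4·(-1.232929)+0·(-11.786088)+1/4·(-0.002860)≈-0.308947; next y=3/5·(-0.767071)+1·(-0.308947)≈-0.769190
n=9: y≈-0.769190, sp=-2, e=sp−y≈-1.230810; I≈-13.016899, D=e−e_prev≈0.002119; u=1/4·(-1.230810)+0·(-13.016899)+1/4·0.002119≈-0.307173; next y=3/5·(-0.769190)+1·(-0.307173)≈-0.768687
n=10: y≈-0.768687, sp=-2, e=sp−y≈-1.231313; I≈-14.248212, D=e−e_prev≈-0.000503; u=1/4·(-1.231313)+0·(-14.248212)+1/4·(-0.000503)≈-0.307954; next y=3/5·(-0.768687)+1·(-0.307954)≈-0.769166
n=11: y≈-0.769166, sp=-2, e=sp−y≈-1.230834; I≈-15.479046, D=e−e_prev≈0.000479; u=1/4·(-1.230834)+0·(-15.479046)+1/4·0.000479≈-0.307589; next y=3/5·(-0.769166)+1·(-0.307589)≈-0.769088
n=12: y≈-0.769088, sp=-2, e=sp−y≈-1.230912; I≈-16.709958, D=e−e_prev≈-0.000078; u=1/4·(-1.230912)+0·(-16.709958)+1/4·(-0.000078)≈-0.307747; next y=3/5·(-0.769088)+1·(-0.307747)≈-0.769200
n=13: y≈-0.769200, sp=-2, e=sp−y≈-1.230800; I≈-17.940757, D=e−e_prev≈0.000112; u=1/4·(-1.230800)+0·(-17.940757)+1/4·0.000112≈-0.307672; next y=3/5·(-0.769200)+1·(-0.307672)≈-0.769192
n=14: y≈-0.769192, sp=-2, e=sp−y≈-1.230808; I≈-19.171565, D=e−e_prev≈-0.000008; u=1/4·(-1.230808)+0·(-19.171565)+1/4·(-0.000008)≈-0.307704; next y=3/5·(-0.769192)+1·(-0.307704)≈-0.769219

0 -2 -1.000 0.000
1 -2 0.000 -1.000
2 -2 -0.450 -0.600
3 -2 -0.245 -0.810
4 -2 -0.337 -0.731
5 -2 -0.295 -0.776
6 -2 -0.314 -0.760
7 -2 -0.305 -0.770
8 -2 -0.309 -0.767
9 -2 -0.307 -0.769
10 -2 -0.308 -0.769
11 -2 -0.308 -0.769
12 -2 -0.308 -0.769
13 -2 -0.308 -0.769
14 -2 -0.308 -0.769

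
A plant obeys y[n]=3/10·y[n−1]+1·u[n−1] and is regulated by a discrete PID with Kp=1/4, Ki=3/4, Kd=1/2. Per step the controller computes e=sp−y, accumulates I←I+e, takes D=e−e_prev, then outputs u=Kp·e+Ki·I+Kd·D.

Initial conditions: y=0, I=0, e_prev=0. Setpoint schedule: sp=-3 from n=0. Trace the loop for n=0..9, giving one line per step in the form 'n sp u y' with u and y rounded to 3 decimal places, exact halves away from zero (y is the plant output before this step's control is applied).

(exact arithmetic carried between steps; '≈' marks a value shown rounded to 6 d.p. or computed from one; I and e_prev carry over from the previous line; the table rounds u and y to 3 d.p., halves away from zero)
n=0: y=0, sp=-3, e=sp−y=-3; I=-3, D=e−e_prev=-3; u=1/4·(-3)+3/4·(-3)+1/2·(-3)=-4.5; next y=3/10·0+1·(-4.5)=-4.5
n=1: y=-4.5, sp=-3, e=sp−y=1.5; I=-1.5, D=e−e_prev=4.5; u=1/4·1.5+3/4·(-1.5)+1/2·4.5=1.5; next y=3/10·(-4.5)+1·1.5=0.15
n=2: y=0.15, sp=-3, e=sp−y=-3.15; I=-4.65, D=e−e_prev=-4.65; u=1/4·(-3.15)+3/4·(-4.65)+1/2·(-4.65)=-6.6; next y=3/10·0.15+1·(-6.6)=-6.555
n=3: y=-6.555, sp=-3, e=sp−y=3.555; I=-1.095, D=e−e_prev=6.705; u=1/4·3.555+3/4·(-1.095)+1/2·6.705=3.42; next y=3/10·(-6.555)+1·3.42=1.4535
n=4: y=1.4535, sp=-3, e=sp−y=-4.4535; I=-5.5485, D=e−e_prev=-8.0085; u=1/4·(-4.4535)+3/4·(-5.5485)+1/2·(-8.0085)=-9.279; next y=3/10·1.4535+1·(-9.279)=-8.84295
n=5: y=-8.84295, sp=-3, e=sp−y=5.84295; I=0.29445, D=e−e_prev=10.29645; u=1/4·5.84295+3/4·0.29445+1/2·10.29645=6.8298; next y=3/10·(-8.84295)+1·6.8298=4.176915
n=6: y=4.176915, sp=-3, e=sp−y=-7.176915; I=-6.882465, D=e−e_prev=-13.019865; u=1/4·(-7.176915)+3/4·(-6.882465)+1/2·(-13.019865)=-13.46601; next y=3/10·4.176915+1·(-13.46601)≈-12.212936
n=7: y≈-12.212936, sp=-3, e=sp−y≈9.212936; I≈2.330471, D=e−e_prev≈16.389851; u=1/4·9.212936+3/4·2.330471+1/2·16.389851≈12.246012; next y=3/10·(-12.212936)+1·12.246012≈8.582131
n=8: y≈8.582131, sp=-3, e=sp−y≈-11.582131; I≈-9.251661, D=e−e_prev≈-20.795067; u=1/4·(-11.582131)+3/4·(-9.251661)+1/2·(-20.795067)≈-20.231812; next y=3/10·8.582131+1·(-20.231812)≈-17.657172
n=9: y≈-17.657172, sp=-3, e=sp−y≈14.657172; I≈5.405512, D=e−e_prev≈26.239304; u=1/4·14.657172+3/4·5.405512+1/2·26.239304≈20.838079; next y=3/10·(-17.657172)+1·20.838079≈15.540927

0 -3 -4.500 0.000
1 -3 1.500 -4.500
2 -3 -6.600 0.150
3 -3 3.420 -6.555
4 -3 -9.279 1.454
5 -3 6.830 -8.843
6 -3 -13.466 4.177
7 -3 12.246 -12.213
8 -3 -20.232 8.582
9 -3 20.838 -17.657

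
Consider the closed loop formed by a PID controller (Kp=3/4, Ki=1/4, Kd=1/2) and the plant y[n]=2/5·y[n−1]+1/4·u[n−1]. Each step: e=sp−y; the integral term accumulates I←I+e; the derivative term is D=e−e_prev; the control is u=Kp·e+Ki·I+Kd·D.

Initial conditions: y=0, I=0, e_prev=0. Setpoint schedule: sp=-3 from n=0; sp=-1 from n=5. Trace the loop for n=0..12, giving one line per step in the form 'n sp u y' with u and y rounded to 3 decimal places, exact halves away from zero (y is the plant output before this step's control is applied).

(exact arithmetic carried between steps; '≈' marks a value shown rounded to 6 d.p. or computed from one; I and e_prev carry over from the previous line; the table rounds u and y to 3 d.p., halves away from zero)
n=0: y=0, sp=-3, e=sp−y=-3; I=-3, D=e−e_prev=-3; u=3/4·(-3)+1/4·(-3)+1/2·(-3)=-4.5; next y=2/5·0+1/4·(-4.5)=-1.125
n=1: y=-1.125, sp=-3, e=sp−y=-1.875; I=-4.875, D=e−e_prev=1.125; u=3/4·(-1.875)+1/4·(-4.875)+1/2·1.125=-2.0625; next y=2/5·(-1.125)+1/4·(-2.0625)=-0.965625
n=2: y=-0.965625, sp=-3, e=sp−y=-2.034375; I=-6.909375, D=e−e_prev=-0.159375; u=3/4·(-2.034375)+1/4·(-6.909375)+1/2·(-0.159375)≈-3.332813; next y=2/5·(-0.965625)+1/4·(-3.332813)≈-1.219453
n=3: y≈-1.219453, sp=-3, e=sp−y≈-1.780547; I≈-8.689922, D=e−e_prev≈0.253828; u=3/4·(-1.780547)+1/4·(-8.689922)+1/2·0.253828≈-3.380977; next y=2/5·(-1.219453)+1/4·(-3.380977)≈-1.333025
n=4: y≈-1.333025, sp=-3, e=sp−y≈-1.666975; I≈-10.356896, D=e−e_prev≈0.113572; u=3/4·(-1.666975)+1/4·(-10.356896)+1/2·0.113572≈-3.782669; next y=2/5·(-1.333025)+1/4·(-3.782669)≈-1.478877
n=5: y≈-1.478877, sp=-1, e=sp−y≈0.478877; I≈-9.878019, D=e−e_prev≈2.145852; u=3/4·0.478877+1/4·(-9.878019)+1/2·2.145852≈-1.037421; next y=2/5·(-1.478877)+1/4·(-1.037421)≈-0.850906
n=6: y≈-0.850906, sp=-1, e=sp−y≈-0.149094; I≈-10.027113, D=e−e_prev≈-0.627971; u=3/4·(-0.149094)+1/4·(-10.027113)+1/2·(-0.627971)≈-2.932584; next y=2/5·(-0.850906)+1/4·(-2.932584)≈-1.073509
n=7: y≈-1.073509, sp=-1, e=sp−y≈0.073509; I≈-9.953604, D=e−e_prev≈0.222602; u=3/4·0.073509+1/4·(-9.953604)+1/2·0.222602≈-2.321969; next y=2/5·(-1.073509)+1/4·(-2.321969)≈-1.009896
n=8: y≈-1.009896, sp=-1, e=sp−y≈0.009896; I≈-9.943709, D=e−e_prev≈-0.063613; u=3/4·0.009896+1/4·(-9.943709)+1/2·(-0.063613)≈-2.510312; next y=2/5·(-1.009896)+1/4·(-2.510312)≈-1.031536
n=9: y≈-1.031536, sp=-1, e=sp−y≈0.031536; I≈-9.912173, D=e−e_prev≈0.021641; u=3/4·0.031536+1/4·(-9.912173)+1/2·0.021641≈-2.443571; next y=2/5·(-1.031536)+1/4·(-2.443571)≈-1.023507
n=10: y≈-1.023507, sp=-1, e=sp−y≈0.023507; I≈-9.888666, D=e−e_prev≈-0.008029; u=3/4·0.023507+1/4·(-9.888666)+1/2·(-0.008029)≈-2.458551; next y=2/5·(-1.023507)+1/4·(-2.458551)≈-1.024040
n=11: y≈-1.024040, sp=-1, e=sp−y≈0.024040; I≈-9.864625, D=e−e_prev≈0.000533; u=3/4·0.024040+1/4·(-9.864625)+1/2·0.000533≈-2.447859; next y=2/5·(-1.024040)+1/4·(-2.447859)≈-1.021581
n=12: y≈-1.021581, sp=-1, e=sp−y≈0.021581; I≈-9.843044, D=e−e_prev≈-0.002459; u=3/4·0.021581+1/4·(-9.843044)+1/2·(-0.002459)≈-2.445805; next y=2/5·(-1.021581)+1/4·(-2.445805)≈-1.020084

0 -3 -4.500 0.000
1 -3 -2.063 -1.125
2 -3 -3.333 -0.966
3 -3 -3.381 -1.219
4 -3 -3.783 -1.333
5 -1 -1.037 -1.479
6 -1 -2.933 -0.851
7 -1 -2.322 -1.074
8 -1 -2.510 -1.010
9 -1 -2.444 -1.032
10 -1 -2.459 -1.024
11 -1 -2.448 -1.024
12 -1 -2.446 -1.022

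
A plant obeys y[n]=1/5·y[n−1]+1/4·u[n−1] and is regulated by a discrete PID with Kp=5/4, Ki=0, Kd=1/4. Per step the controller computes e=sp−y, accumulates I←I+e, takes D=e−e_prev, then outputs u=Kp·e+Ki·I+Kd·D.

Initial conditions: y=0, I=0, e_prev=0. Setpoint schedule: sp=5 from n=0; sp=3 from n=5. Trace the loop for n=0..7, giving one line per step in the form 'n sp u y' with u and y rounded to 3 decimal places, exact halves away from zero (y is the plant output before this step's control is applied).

(exact arithmetic carried between steps; '≈' marks a value shown rounded to 6 d.p. or computed from one; I and e_prev carry over from the previous line; the table rounds u and y to 3 d.p., halves away from zero)
n=0: y=0, sp=5, e=sp−y=5; I=5, D=e−e_prev=5; u=5/4·5+0·5+1/4·5=7.5; next y=1/5·0+1/4·7.5=1.875
n=1: y=1.875, sp=5, e=sp−y=3.125; I=8.125, D=e−e_prev=-1.875; u=5/4·3.125+0·8.125+1/4·(-1.875)=3.4375; next y=1/5·1.875+1/4·3.4375=1.234375
n=2: y=1.234375, sp=5, e=sp−y=3.765625; I=11.890625, D=e−e_prev=0.640625; u=5/4·3.765625+0·11.890625+1/4·0.640625≈4.867188; next y=1/5·1.234375+1/4·4.867188≈1.463672
n=3: y≈1.463672, sp=5, e=sp−y≈3.536328; I≈15.426953, D=e−e_prev≈-0.229297; u=5/4·3.536328+0·15.426953+1/4·(-0.229297)≈4.363086; next y=1/5·1.463672+1/4·4.363086≈1.383506
n=4: y≈1.383506, sp=5, e=sp−y≈3.616494; I≈19.043447, D=e−e_prev≈0.080166; u=5/4·3.616494+0·19.043447+1/4·0.080166≈4.540659; next y=1/5·1.383506+1/4·4.540659≈1.411866
n=5: y≈1.411866, sp=3, e=sp−y≈1.588134; I≈20.631581, D=e−e_prev≈-2.028360; u=5/4·1.588134+0·20.631581+1/4·(-2.028360)≈1.478078; next y=1/5·1.411866+1/4·1.478078≈0.651893
n=6: y≈0.651893, sp=3, e=sp−y≈2.348107; I≈22.979689, D=e−e_prev≈0.759973; u=5/4·2.348107+0·22.979689+1/4·0.759973≈3.125128; next y=1/5·0.651893+1/4·3.125128≈0.911660
n=7: y≈0.911660, sp=3, e=sp−y≈2.088340; I≈25.068028, D=e−e_prev≈-0.259768; u=5/4·2.088340+0·25.068028+1/4·(-0.259768)≈2.545483; next y=1/5·0.911660+1/4·2.545483≈0.818703

0 5 7.500 0.000
1 5 3.438 1.875
2 5 4.867 1.234
3 5 4.363 1.464
4 5 4.541 1.384
5 3 1.478 1.412
6 3 3.125 0.652
7 3 2.545 0.912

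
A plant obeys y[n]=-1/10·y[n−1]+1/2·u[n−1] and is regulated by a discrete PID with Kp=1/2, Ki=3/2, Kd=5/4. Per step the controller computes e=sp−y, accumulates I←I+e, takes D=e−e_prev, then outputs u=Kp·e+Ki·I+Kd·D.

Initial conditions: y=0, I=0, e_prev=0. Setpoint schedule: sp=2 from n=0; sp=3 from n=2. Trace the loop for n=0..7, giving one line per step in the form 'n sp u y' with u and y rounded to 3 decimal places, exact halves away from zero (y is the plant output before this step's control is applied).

0 2 6.500 0.000
1 2 -3.563 3.250
2 3 19.283 -2.106
3 3 -19.868 9.852
4 3 52.308 -10.919
5 3 -76.813 27.246
6 3 156.750 -41.131
7 3 -264.287 82.488

(exact arithmetic carried between steps; '≈' marks a value shown rounded to 6 d.p. or computed from one; I and e_prev carry over from the previous line; the table rounds u and y to 3 d.p., halves away from zero)
n=0: y=0, sp=2, e=sp−y=2; I=2, D=e−e_prev=2; u=1/2·2+3/2·2+5/4·2=6.5; next y=-1/10·0+1/2·6.5=3.25
n=1: y=3.25, sp=2, e=sp−y=-1.25; I=0.75, D=e−e_prev=-3.25; u=1/2·(-1.25)+3/2·0.75+5/4·(-3.25)=-3.5625; next y=-1/10·3.25+1/2·(-3.5625)=-2.10625
n=2: y=-2.10625, sp=3, e=sp−y=5.10625; I=5.85625, D=e−e_prev=6.35625; u=1/2·5.10625+3/2·5.85625+5/4·6.35625≈19.282813; next y=-1/10·(-2.10625)+1/2·19.282813≈9.852031
n=3: y≈9.852031, sp=3, e=sp−y≈-6.852031; I≈-0.995781, D=e−e_prev≈-11.958281; u=1/2·(-6.852031)+3/2·(-0.995781)+5/4·(-11.958281)≈-19.867539; next y=-1/10·9.852031+1/2·(-19.867539)≈-10.918973
n=4: y≈-10.918973, sp=3, e=sp−y≈13.918973; I≈12.923191, D=e−e_prev≈20.771004; u=1/2·13.918973+3/2·12.923191+5/4·20.771004≈52.308028; next y=-1/10·(-10.918973)+1/2·52.308028≈27.245911
n=5: y≈27.245911, sp=3, e=sp−y≈-24.245911; I≈-11.322720, D=e−e_prev≈-38.164884; u=1/2·(-24.245911)+3/2·(-11.322720)+5/4·(-38.164884)≈-76.813141; next y=-1/10·27.245911+1/2·(-76.813141)≈-41.131162
n=6: y≈-41.131162, sp=3, e=sp−y≈44.131162; I≈32.808442, D=e−e_prev≈68.377073; u=1/2·44.131162+3/2·32.808442+5/4·68.377073≈156.749584; next y=-1/10·(-41.131162)+1/2·156.749584≈82.487908
n=7: y≈82.487908, sp=3, e=sp−y≈-79.487908; I≈-46.679467, D=e−e_prev≈-123.619070; u=1/2·(-79.487908)+3/2·(-46.679467)+5/4·(-123.619070)≈-264.286992; next y=-1/10·82.487908+1/2·(-264.286992)≈-140.392287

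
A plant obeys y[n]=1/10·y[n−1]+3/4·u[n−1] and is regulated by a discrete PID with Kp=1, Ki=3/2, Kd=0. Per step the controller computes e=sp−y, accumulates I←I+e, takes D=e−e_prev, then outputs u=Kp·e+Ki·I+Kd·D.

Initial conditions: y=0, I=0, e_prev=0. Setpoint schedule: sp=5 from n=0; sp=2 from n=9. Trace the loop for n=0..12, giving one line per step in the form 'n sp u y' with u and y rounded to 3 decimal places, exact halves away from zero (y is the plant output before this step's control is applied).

0 5 12.500 0.000
1 5 -3.438 9.375
2 5 17.539 -1.641
3 5 -9.077 12.990
4 5 25.185 -5.509
5 5 -18.669 18.338
6 5 37.589 -12.168
7 5 -34.516 26.975
8 5 57.932 -23.189
9 2 -68.083 41.130
10 2 93.420 -46.949
11 2 -113.954 65.370
12 2 151.738 -78.929

(exact arithmetic carried between steps; '≈' marks a value shown rounded to 6 d.p. or computed from one; I and e_prev carry over from the previous line; the table rounds u and y to 3 d.p., halves away from zero)
n=0: y=0, sp=5, e=sp−y=5; I=5, D=e−e_prev=5; u=1·5+3/2·5+0·5=12.5; next y=1/10·0+3/4·12.5=9.375
n=1: y=9.375, sp=5, e=sp−y=-4.375; I=0.625, D=e−e_prev=-9.375; u=1·(-4.375)+3/2·0.625+0·(-9.375)=-3.4375; next y=1/10·9.375+3/4·(-3.4375)=-1.640625
n=2: y=-1.640625, sp=5, e=sp−y=6.640625; I=7.265625, D=e−e_prev=11.015625; u=1·6.640625+3/2·7.265625+0·11.015625≈17.539063; next y=1/10·(-1.640625)+3/4·17.539063≈12.990234
n=3: y≈12.990234, sp=5, e=sp−y≈-7.990234; I≈-0.724609, D=e−e_prev≈-14.630859; u=1·(-7.990234)+3/2·(-0.724609)+0·(-14.630859)≈-9.077148; next y=1/10·12.990234+3/4·(-9.077148)≈-5.508838
n=4: y≈-5.508838, sp=5, e=sp−y≈10.508838; I≈9.784229, D=e−e_prev≈18.499072; u=1·10.508838+3/2·9.784229+0·18.499072≈25.185181; next y=1/10·(-5.508838)+3/4·25.185181≈18.338002
n=5: y≈18.338002, sp=5, e=sp−y≈-13.338002; I≈-3.553773, D=e−e_prev≈-23.846840; u=1·(-13.338002)+3/2·(-3.553773)+0·(-23.846840)≈-18.668661; next y=1/10·18.338002+3/4·(-18.668661)≈-12.167696
n=6: y≈-12.167696, sp=5, e=sp−y≈17.167696; I≈13.613923, D=e−e_prev≈30.505698; u=1·17.167696+3/2·13.613923+0·30.505698≈37.588580; next y=1/10·(-12.167696)+3/4·37.588580≈26.974665
n=7: y≈26.974665, sp=5, e=sp−y≈-21.974665; I≈-8.360743, D=e−e_prev≈-39.142361; u=1·(-21.974665)+3/2·(-8.360743)+0·(-39.142361)≈-34.515780; next y=1/10·26.974665+3/4·(-34.515780)≈-23.189368
n=8: y≈-23.189368, sp=5, e=sp−y≈28.189368; I≈19.828625, D=e−e_prev≈50.164034; u=1·28.189368+3/2·19.828625+0·50.164034≈57.932306; next y=1/10·(-23.189368)+3/4·57.932306≈41.130293
n=9: y≈41.130293, sp=2, e=sp−y≈-39.130293; I≈-19.301667, D=e−e_prev≈-67.319661; u=1·(-39.130293)+3/2·(-19.301667)+0·(-67.319661)≈-68.082794; next y=1/10·41.130293+3/4·(-68.082794)≈-46.949066
n=10: y≈-46.949066, sp=2, e=sp−y≈48.949066; I≈29.647399, D=e−e_prev≈88.079359; u=1·48.949066+3/2·29.647399+0·88.079359≈93.420164; next y=1/10·(-46.949066)+3/4·93.420164≈65.370217
n=11: y≈65.370217, sp=2, e=sp−y≈-63.370217; I≈-33.722818, D=e−e_prev≈-112.319283; u=1·(-63.370217)+3/2·(-33.722818)+0·(-112.319283)≈-113.954444; next y=1/10·65.370217+3/4·(-113.954444)≈-78.928811
n=12: y≈-78.928811, sp=2, e=sp−y≈80.928811; I≈47.205993, D=e−e_prev≈144.299028; u=1·80.928811+3/2·47.205993+0·144.299028≈151.737801; next y=1/10·(-78.928811)+3/4·151.737801≈105.910469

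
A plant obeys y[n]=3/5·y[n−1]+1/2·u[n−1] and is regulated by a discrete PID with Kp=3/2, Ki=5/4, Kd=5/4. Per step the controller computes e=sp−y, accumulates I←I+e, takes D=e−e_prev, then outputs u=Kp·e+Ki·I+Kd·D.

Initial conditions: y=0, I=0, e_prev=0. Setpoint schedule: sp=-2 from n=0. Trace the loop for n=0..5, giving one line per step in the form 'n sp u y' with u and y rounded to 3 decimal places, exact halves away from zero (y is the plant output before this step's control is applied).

0 -2 -8.000 0.000
1 -2 8.000 -4.000
2 -2 -16.900 1.600
3 -2 21.960 -7.490
4 -2 -38.444 6.486
5 -2 55.684 -15.330

(exact arithmetic carried between steps; '≈' marks a value shown rounded to 6 d.p. or computed from one; I and e_prev carry over from the previous line; the table rounds u and y to 3 d.p., halves away from zero)
n=0: y=0, sp=-2, e=sp−y=-2; I=-2, D=e−e_prev=-2; u=3/2·(-2)+5/4·(-2)+5/4·(-2)=-8; next y=3/5·0+1/2·(-8)=-4
n=1: y=-4, sp=-2, e=sp−y=2; I=0, D=e−e_prev=4; u=3/2·2+5/4·0+5/4·4=8; next y=3/5·(-4)+1/2·8=1.6
n=2: y=1.6, sp=-2, e=sp−y=-3.6; I=-3.6, D=e−e_prev=-5.6; u=3/2·(-3.6)+5/4·(-3.6)+5/4·(-5.6)=-16.9; next y=3/5·1.6+1/2·(-16.9)=-7.49
n=3: y=-7.49, sp=-2, e=sp−y=5.49; I=1.89, D=e−e_prev=9.09; u=3/2·5.49+5/4·1.89+5/4·9.09=21.96; next y=3/5·(-7.49)+1/2·21.96=6.486
n=4: y=6.486, sp=-2, e=sp−y=-8.486; I=-6.596, D=e−e_prev=-13.976; u=3/2·(-8.486)+5/4·(-6.596)+5/4·(-13.976)=-38.444; next y=3/5·6.486+1/2·(-38.444)=-15.3304
n=5: y=-15.3304, sp=-2, e=sp−y=13.3304; I=6.7344, D=e−e_prev=21.8164; u=3/2·13.3304+5/4·6.7344+5/4·21.8164=55.6841; next y=3/5·(-15.3304)+1/2·55.6841=18.64381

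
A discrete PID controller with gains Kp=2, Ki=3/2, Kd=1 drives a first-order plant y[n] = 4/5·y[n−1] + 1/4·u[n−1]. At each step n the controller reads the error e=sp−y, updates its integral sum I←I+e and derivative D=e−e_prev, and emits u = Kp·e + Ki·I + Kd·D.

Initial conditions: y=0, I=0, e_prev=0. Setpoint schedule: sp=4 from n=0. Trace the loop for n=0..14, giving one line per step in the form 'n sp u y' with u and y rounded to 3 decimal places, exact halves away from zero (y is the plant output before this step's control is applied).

(exact arithmetic carried between steps; '≈' marks a value shown rounded to 6 d.p. or computed from one; I and e_prev carry over from the previous line; the table rounds u and y to 3 d.p., halves away from zero)
n=0: y=0, sp=4, e=sp−y=4; I=4, D=e−e_prev=4; u=2·4+3/2·4+1·4=18; next y=4/5·0+1/4·18=4.5
n=1: y=4.5, sp=4, e=sp−y=-0.5; I=3.5, D=e−e_prev=-4.5; u=2·(-0.5)+3/2·3.5+1·(-4.5)=-0.25; next y=4/5·4.5+1/4·(-0.25)=3.5375
n=2: y=3.5375, sp=4, e=sp−y=0.4625; I=3.9625, D=e−e_prev=0.9625; u=2·0.4625+3/2·3.9625+1·0.9625=7.83125; next y=4/5·3.5375+1/4·7.83125≈4.787813
n=3: y≈4.787813, sp=4, e=sp−y≈-0.787813; I≈3.174688, D=e−e_prev≈-1.250313; u=2·(-0.787813)+3/2·3.174688+1·(-1.250313)≈1.936094; next y=4/5·4.787813+1/4·1.936094≈4.314273
n=4: y≈4.314273, sp=4, e=sp−y≈-0.314273; I≈2.860414, D=e−e_prev≈0.473539; u=2·(-0.314273)+3/2·2.860414+1·0.473539≈4.135613; next y=4/5·4.314273+1/4·4.135613≈4.485322
n=5: y≈4.485322, sp=4, e=sp−y≈-0.485322; I≈2.375092, D=e−e_prev≈-0.171049; u=2·(-0.485322)+3/2·2.375092+1·(-0.171049)≈2.420945; next y=4/5·4.485322+1/4·2.420945≈4.193494
n=6: y≈4.193494, sp=4, e=sp−y≈-0.193494; I≈2.181598, D=e−e_prev≈0.291828; u=2·(-0.193494)+3/2·2.181598+1·0.291828≈3.177237; next y=4/5·4.193494+1/4·3.177237≈4.149104
n=7: y≈4.149104, sp=4, e=sp−y≈-0.149104; I≈2.032494, D=e−e_prev≈0.044389; u=2·(-0.149104)+3/2·2.032494+1·0.044389≈2.794921; next y=4/5·4.149104+1/4·2.794921≈4.018014
n=8: y≈4.018014, sp=4, e=sp−y≈-0.018014; I≈2.014480, D=e−e_prev≈0.131091; u=2·(-0.018014)+3/2·2.014480+1·0.131091≈3.116783; next y=4/5·4.018014+1/4·3.116783≈3.993607
n=9: y≈3.993607, sp=4, e=sp−y≈0.006393; I≈2.020873, D=e−e_prev≈0.024407; u=2·0.006393+3/2·2.020873+1·0.024407≈3.068503; next y=4/5·3.993607+1/4·3.068503≈3.962011
n=10: y≈3.962011, sp=4, e=sp−y≈0.037989; I≈2.058862, D=e−e_prev≈0.031596; u=2·0.037989+3/2·2.058862+1·0.031596≈3.195866; next y=4/5·3.962011+1/4·3.195866≈3.968575
n=11: y≈3.968575, sp=4, e=sp−y≈0.031425; I≈2.090286, D=e−e_prev≈-0.006564; u=2·0.031425+3/2·2.090286+1·(-0.006564)≈3.191715; next y=4/5·3.968575+1/4·3.191715≈3.972789
n=12: y≈3.972789, sp=4, e=sp−y≈0.027211; I≈2.117497, D=e−e_prev≈-0.004214; u=2·0.027211+3/2·2.117497+1·(-0.004214)≈3.226455; next y=4/5·3.972789+1/4·3.226455≈3.984845
n=13: y≈3.984845, sp=4, e=sp−y≈0.015155; I≈2.132653, D=e−e_prev≈-0.012056; u=2·0.015155+3/2·2.132653+1·(-0.012056)≈3.217233; next y=4/5·3.984845+1/4·3.217233≈3.992184
n=14: y≈3.992184, sp=4, e=sp−y≈0.007816; I≈2.140468, D=e−e_prev≈-0.007339; u=2·0.007816+3/2·2.140468+1·(-0.007339)≈3.218995; next y=4/5·3.992184+1/4·3.218995≈3.998496

0 4 18.000 0.000
1 4 -0.250 4.500
2 4 7.831 3.538
3 4 1.936 4.788
4 4 4.136 4.314
5 4 2.421 4.485
6 4 3.177 4.193
7 4 2.795 4.149
8 4 3.117 4.018
9 4 3.069 3.994
10 4 3.196 3.962
11 4 3.192 3.969
12 4 3.226 3.973
13 4 3.217 3.985
14 4 3.219 3.992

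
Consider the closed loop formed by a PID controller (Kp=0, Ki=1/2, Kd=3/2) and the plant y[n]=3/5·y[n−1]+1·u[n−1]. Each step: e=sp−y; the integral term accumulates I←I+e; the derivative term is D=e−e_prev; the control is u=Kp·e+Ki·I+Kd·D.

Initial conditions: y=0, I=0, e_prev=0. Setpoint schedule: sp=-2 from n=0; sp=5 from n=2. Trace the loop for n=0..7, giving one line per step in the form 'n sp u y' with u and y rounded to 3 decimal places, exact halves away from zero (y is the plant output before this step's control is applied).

(exact arithmetic carried between steps; '≈' marks a value shown rounded to 6 d.p. or computed from one; I and e_prev carry over from the previous line; the table rounds u and y to 3 d.p., halves away from zero)
n=0: y=0, sp=-2, e=sp−y=-2; I=-2, D=e−e_prev=-2; u=0·(-2)+1/2·(-2)+3/2·(-2)=-4; next y=3/5·0+1·(-4)=-4
n=1: y=-4, sp=-2, e=sp−y=2; I=0, D=e−e_prev=4; u=0·2+1/2·0+3/2·4=6; next y=3/5·(-4)+1·6=3.6
n=2: y=3.6, sp=5, e=sp−y=1.4; I=1.4, D=e−e_prev=-0.6; u=0·1.4+1/2·1.4+3/2·(-0.6)=-0.2; next y=3/5·3.6+1·(-0.2)=1.96
n=3: y=1.96, sp=5, e=sp−y=3.04; I=4.44, D=e−e_prev=1.64; u=0·3.04+1/2·4.44+3/2·1.64=4.68; next y=3/5·1.96+1·4.68=5.856
n=4: y=5.856, sp=5, e=sp−y=-0.856; I=3.584, D=e−e_prev=-3.896; u=0·(-0.856)+1/2·3.584+3/2·(-3.896)=-4.052; next y=3/5·5.856+1·(-4.052)=-0.5384
n=5: y=-0.5384, sp=5, e=sp−y=5.5384; I=9.1224, D=e−e_prev=6.3944; u=0·5.5384+1/2·9.1224+3/2·6.3944=14.1528; next y=3/5·(-0.5384)+1·14.1528=13.82976
n=6: y=13.82976, sp=5, e=sp−y=-8.82976; I=0.29264, D=e−e_prev=-14.36816; u=0·(-8.82976)+1/2·0.29264+3/2·(-14.36816)=-21.40592; next y=3/5·13.82976+1·(-21.40592)=-13.108064
n=7: y=-13.108064, sp=5, e=sp−y=18.108064; I=18.400704, D=e−e_prev=26.937824; u=0·18.108064+1/2·18.400704+3/2·26.937824=49.607088; next y=3/5·(-13.108064)+1·49.607088≈41.742250

0 -2 -4.000 0.000
1 -2 6.000 -4.000
2 5 -0.200 3.600
3 5 4.680 1.960
4 5 -4.052 5.856
5 5 14.153 -0.538
6 5 -21.406 13.830
7 5 49.607 -13.108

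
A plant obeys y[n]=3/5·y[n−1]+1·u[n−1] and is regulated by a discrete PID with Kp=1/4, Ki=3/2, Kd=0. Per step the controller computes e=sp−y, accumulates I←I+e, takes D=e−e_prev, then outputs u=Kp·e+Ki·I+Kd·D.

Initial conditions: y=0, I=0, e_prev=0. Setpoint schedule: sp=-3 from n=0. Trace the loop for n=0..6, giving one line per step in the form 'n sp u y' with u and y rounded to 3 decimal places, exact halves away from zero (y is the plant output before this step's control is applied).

0 -3 -5.250 0.000
1 -3 -0.563 -5.250
2 -3 0.122 -3.713
3 -3 -1.621 -2.106
4 -3 -1.599 -2.885
5 -3 -0.993 -3.330
6 -3 -1.091 -2.991

(exact arithmetic carried between steps; '≈' marks a value shown rounded to 6 d.p. or computed from one; I and e_prev carry over from the previous line; the table rounds u and y to 3 d.p., halves away from zero)
n=0: y=0, sp=-3, e=sp−y=-3; I=-3, D=e−e_prev=-3; u=1/4·(-3)+3/2·(-3)+0·(-3)=-5.25; next y=3/5·0+1·(-5.25)=-5.25
n=1: y=-5.25, sp=-3, e=sp−y=2.25; I=-0.75, D=e−e_prev=5.25; u=1/4·2.25+3/2·(-0.75)+0·5.25=-0.5625; next y=3/5·(-5.25)+1·(-0.5625)=-3.7125
n=2: y=-3.7125, sp=-3, e=sp−y=0.7125; I=-0.0375, D=e−e_prev=-1.5375; u=1/4·0.7125+3/2·(-0.0375)+0·(-1.5375)=0.121875; next y=3/5·(-3.7125)+1·0.121875=-2.105625
n=3: y=-2.105625, sp=-3, e=sp−y=-0.894375; I=-0.931875, D=e−e_prev=-1.606875; u=1/4·(-0.894375)+3/2·(-0.931875)+0·(-1.606875)≈-1.621406; next y=3/5·(-2.105625)+1·(-1.621406)≈-2.884781
n=4: y≈-2.884781, sp=-3, e=sp−y≈-0.115219; I≈-1.047094, D=e−e_prev≈0.779156; u=1/4·(-0.115219)+3/2·(-1.047094)+0·0.779156≈-1.599445; next y=3/5·(-2.884781)+1·(-1.599445)≈-3.330314
n=5: y≈-3.330314, sp=-3, e=sp−y≈0.330314; I≈-0.716780, D=e−e_prev≈0.445533; u=1/4·0.330314+3/2·(-0.716780)+0·0.445533≈-0.992591; next y=3/5·(-3.330314)+1·(-0.992591)≈-2.990779
n=6: y≈-2.990779, sp=-3, e=sp−y≈-0.009221; I≈-0.726000, D=e−e_prev≈-0.339535; u=1/4·(-0.009221)+3/2·(-0.726000)+0·(-0.339535)≈-1.091305; next y=3/5·(-2.990779)+1·(-1.091305)≈-2.885773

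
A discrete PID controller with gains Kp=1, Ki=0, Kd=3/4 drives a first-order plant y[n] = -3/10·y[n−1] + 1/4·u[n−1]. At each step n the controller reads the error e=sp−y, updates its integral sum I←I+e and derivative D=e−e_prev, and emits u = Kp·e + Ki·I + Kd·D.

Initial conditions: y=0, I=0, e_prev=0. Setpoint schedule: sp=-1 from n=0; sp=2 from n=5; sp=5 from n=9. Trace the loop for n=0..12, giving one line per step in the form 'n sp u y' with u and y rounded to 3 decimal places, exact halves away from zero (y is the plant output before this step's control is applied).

0 -1 -1.750 0.000
1 -1 -0.234 -0.438
2 -1 -1.455 0.073
3 -1 -0.271 -0.386
4 -1 -1.373 0.048
5 2 4.912 -0.358
6 2 -0.605 1.335
7 2 3.967 -0.552
8 2 -0.439 1.157
9 5 8.918 -0.457
10 5 0.516 2.367
11 5 7.792 -0.581
12 5 0.850 2.122

(exact arithmetic carried between steps; '≈' marks a value shown rounded to 6 d.p. or computed from one; I and e_prev carry over from the previous line; the table rounds u and y to 3 d.p., halves away from zero)
n=0: y=0, sp=-1, e=sp−y=-1; I=-1, D=e−e_prev=-1; u=1·(-1)+0·(-1)+3/4·(-1)=-1.75; next y=-3/10·0+1/4·(-1.75)=-0.4375
n=1: y=-0.4375, sp=-1, e=sp−y=-0.5625; I=-1.5625, D=e−e_prev=0.4375; u=1·(-0.5625)+0·(-1.5625)+3/4·0.4375=-0.234375; next y=-3/10·(-0.4375)+1/4·(-0.234375)≈0.072656
n=2: y≈0.072656, sp=-1, e=sp−y≈-1.072656; I≈-2.635156, D=e−e_prev≈-0.510156; u=1·(-1.072656)+0·(-2.635156)+3/4·(-0.510156)≈-1.455273; next y=-3/10·0.072656+1/4·(-1.455273)≈-0.385615
n=3: y≈-0.385615, sp=-1, e=sp−y≈-0.614385; I≈-3.249541, D=e−e_prev≈0.458271; u=1·(-0.614385)+0·(-3.249541)+3/4·0.458271≈-0.270681; next y=-3/10·(-0.385615)+1/4·(-0.270681)≈0.048014
n=4: y≈0.048014, sp=-1, e=sp−y≈-1.048014; I≈-4.297555, D=e−e_prev≈-0.433630; u=1·(-1.048014)+0·(-4.297555)+3/4·(-0.433630)≈-1.373236; next y=-3/10·0.048014+1/4·(-1.373236)≈-0.357713
n=5: y≈-0.357713, sp=2, e=sp−y≈2.357713; I≈-1.939842, D=e−e_prev≈3.405728; u=1·2.357713+0·(-1.939842)+3/4·3.405728≈4.912009; next y=-3/10·(-0.357713)+1/4·4.912009≈1.335316
n=6: y≈1.335316, sp=2, e=sp−y≈0.664684; I≈-1.275158, D=e−e_prev≈-1.693030; u=1·0.664684+0·(-1.275158)+3/4·(-1.693030)≈-0.605089; next y=-3/10·1.335316+1/4·(-0.605089)≈-0.551867
n=7: y≈-0.551867, sp=2, e=sp−y≈2.551867; I≈1.276709, D=e−e_prev≈1.887183; u=1·2.551867+0·1.276709+3/4·1.887183≈3.967255; next y=-3/10·(-0.551867)+1/4·3.967255≈1.157374
n=8: y≈1.157374, sp=2, e=sp−y≈0.842626; I≈2.119335, D=e−e_prev≈-1.709241; u=1·0.842626+0·2.119335+3/4·(-1.709241)≈-0.439304; next y=-3/10·1.157374+1/4·(-0.439304)≈-0.457038
n=9: y≈-0.457038, sp=5, e=sp−y≈5.457038; I≈7.576373, D=e−e_prev≈4.614412; u=1·5.457038+0·7.576373+3/4·4.614412≈8.917847; next y=-3/10·(-0.457038)+1/4·8.917847≈2.366573
n=10: y≈2.366573, sp=5, e=sp−y≈2.633427; I≈10.209800, D=e−e_prev≈-2.823611; u=1·2.633427+0·10.209800+3/4·(-2.823611)≈0.515718; next y=-3/10·2.366573+1/4·0.515718≈-0.581042
n=11: y≈-0.581042, sp=5, e=sp−y≈5.581042; I≈15.790842, D=e−e_prev≈2.947616; u=1·5.581042+0·15.790842+3/4·2.947616≈7.791754; next y=-3/10·(-0.581042)+1/4·7.791754≈2.122251
n=12: y≈2.122251, sp=5, e=sp−y≈2.877749; I≈18.668591, D=e−e_prev≈-2.703294; u=1·2.877749+0·18.668591+3/4·(-2.703294)≈0.850278; next y=-3/10·2.122251+1/4·0.850278≈-0.424106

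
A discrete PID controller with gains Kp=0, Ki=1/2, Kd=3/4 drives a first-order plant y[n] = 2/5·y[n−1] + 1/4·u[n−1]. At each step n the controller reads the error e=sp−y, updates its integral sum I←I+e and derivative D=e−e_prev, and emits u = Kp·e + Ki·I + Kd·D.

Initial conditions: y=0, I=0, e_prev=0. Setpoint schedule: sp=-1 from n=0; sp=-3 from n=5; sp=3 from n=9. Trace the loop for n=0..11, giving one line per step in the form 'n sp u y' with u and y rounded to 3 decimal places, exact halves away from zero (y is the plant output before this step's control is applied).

0 -1 -1.250 0.000
1 -1 -0.609 -0.313
2 -1 -1.231 -0.277
3 -1 -1.390 -0.419
4 -1 -1.666 -0.515
5 -3 -4.346 -0.622
6 -3 -3.224 -1.336
7 -3 -4.585 -1.340
8 -3 -4.991 -1.682
9 3 1.891 -1.921
10 3 -2.359 -0.295
11 3 1.024 -0.708

(exact arithmetic carried between steps; '≈' marks a value shown rounded to 6 d.p. or computed from one; I and e_prev carry over from the previous line; the table rounds u and y to 3 d.p., halves away from zero)
n=0: y=0, sp=-1, e=sp−y=-1; I=-1, D=e−e_prev=-1; u=0·(-1)+1/2·(-1)+3/4·(-1)=-1.25; next y=2/5·0+1/4·(-1.25)=-0.3125
n=1: y=-0.3125, sp=-1, e=sp−y=-0.6875; I=-1.6875, D=e−e_prev=0.3125; u=0·(-0.6875)+1/2·(-1.6875)+3/4·0.3125=-0.609375; next y=2/5·(-0.3125)+1/4·(-0.609375)≈-0.277344
n=2: y≈-0.277344, sp=-1, e=sp−y≈-0.722656; I≈-2.410156, D=e−e_prev≈-0.035156; u=0·(-0.722656)+1/2·(-2.410156)+3/4·(-0.035156)≈-1.231445; next y=2/5·(-0.277344)+1/4·(-1.231445)≈-0.418799
n=3: y≈-0.418799, sp=-1, e=sp−y≈-0.581201; I≈-2.991357, D=e−e_prev≈0.141455; u=0·(-0.581201)+1/2·(-2.991357)+3/4·0.141455≈-1.389587; next y=2/5·(-0.418799)+1/4·(-1.389587)≈-0.514916
n=4: y≈-0.514916, sp=-1, e=sp−y≈-0.485084; I≈-3.476441, D=e−e_prev≈0.096118; u=0·(-0.485084)+1/2·(-3.476441)+3/4·0.096118≈-1.666132; next y=2/5·(-0.514916)+1/4·(-1.666132)≈-0.622500
n=5: y≈-0.622500, sp=-3, e=sp−y≈-2.377500; I≈-5.853941, D=e−e_prev≈-1.892417; u=0·(-2.377500)+1/2·(-5.853941)+3/4·(-1.892417)≈-4.346283; next y=2/5·(-0.622500)+1/4·(-4.346283)≈-1.335571
n=6: y≈-1.335571, sp=-3, e=sp−y≈-1.664429; I≈-7.518371, D=e−e_prev≈0.713071; u=0·(-1.664429)+1/2·(-7.518371)+3/4·0.713071≈-3.224382; next y=2/5·(-1.335571)+1/4·(-3.224382)≈-1.340324
n=7: y≈-1.340324, sp=-3, e=sp−y≈-1.659676; I≈-9.178047, D=e−e_prev≈0.004753; u=0·(-1.659676)+1/2·(-9.178047)+3/4·0.004753≈-4.585459; next y=2/5·(-1.340324)+1/4·(-4.585459)≈-1.682494
n=8: y≈-1.682494, sp=-3, e=sp−y≈-1.317506; I≈-10.495553, D=e−e_prev≈0.342170; u=0·(-1.317506)+1/2·(-10.495553)+3/4·0.342170≈-4.991149; next y=2/5·(-1.682494)+1/4·(-4.991149)≈-1.920785
n=9: y≈-1.920785, sp=3, e=sp−y≈4.920785; I≈-5.574768, D=e−e_prev≈6.238291; u=0·4.920785+1/2·(-5.574768)+3/4·6.238291≈1.891334; next y=2/5·(-1.920785)+1/4·1.891334≈-0.295480
n=10: y≈-0.295480, sp=3, e=sp−y≈3.295480; I≈-2.279288, D=e−e_prev≈-1.625304; u=0·3.295480+1/2·(-2.279288)+3/4·(-1.625304)≈-2.358622; next y=2/5·(-0.295480)+1/4·(-2.358622)≈-0.707848
n=11: y≈-0.707848, sp=3, e=sp−y≈3.707848; I≈1.428560, D=e−e_prev≈0.412367; u=0·3.707848+1/2·1.428560+3/4·0.412367≈1.023556; next y=2/5·(-0.707848)+1/4·1.023556≈-0.027250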